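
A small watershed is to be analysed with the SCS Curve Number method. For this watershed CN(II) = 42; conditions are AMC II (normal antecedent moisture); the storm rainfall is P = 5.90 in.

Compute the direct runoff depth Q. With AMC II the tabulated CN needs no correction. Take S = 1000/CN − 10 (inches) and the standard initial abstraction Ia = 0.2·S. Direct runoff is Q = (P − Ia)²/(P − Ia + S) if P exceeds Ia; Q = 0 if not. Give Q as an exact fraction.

Q = 434281/747390 in ≈ 0.581 in

AMC II — tabulated CN = 42 applies directly.
S = 1000/42 − 10 = 290/21 in ≈ 13.810 in
Ia = 0.2·(290/21) = 58/21 in ≈ 2.762 in
P − Ia = 5.900 − 2.762 = 659/210 ≈ 3.138 in (> 0, runoff occurs)
Runoff Q = (P−Ia)²/(P−Ia+S) = (3.138)²/(3.138+13.810) = 434281/747390 ≈ 0.581 in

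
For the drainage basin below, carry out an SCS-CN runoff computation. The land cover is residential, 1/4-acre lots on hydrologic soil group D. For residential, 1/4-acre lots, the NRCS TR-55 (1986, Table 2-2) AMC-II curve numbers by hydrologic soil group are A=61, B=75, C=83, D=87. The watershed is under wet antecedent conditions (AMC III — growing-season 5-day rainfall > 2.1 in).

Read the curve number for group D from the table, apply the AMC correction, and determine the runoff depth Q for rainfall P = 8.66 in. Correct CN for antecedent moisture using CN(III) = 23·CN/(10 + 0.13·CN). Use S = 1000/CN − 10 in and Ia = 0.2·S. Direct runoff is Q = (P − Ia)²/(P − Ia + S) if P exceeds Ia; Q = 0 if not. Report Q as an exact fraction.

NRCS table: residential, 1/4-acre lots, soil group D → CN(II) = 87
Wet (AMC III): CN(III) = 23·87/(10 + 0.13·87) = 2001/(2131/100) = 200100/2131 ≈ 93.900
Retention S: 1000/CN − 10 with CN=93.900 → S = 1300/2001 ≈ 0.650 in
Ia = 0.2S: 0.2·0.650 = 0.130 in (exactly 260/2001)
P − Ia = 8.660 − 0.130 = 853433/100050 ≈ 8.530 in (> 0, runoff occurs)
Q: (853433/100050)² ÷ (918433/100050) = 728347885489/91889221650 in (≈ 7.926 in)

Q = 728347885489/91889221650 in ≈ 7.926 in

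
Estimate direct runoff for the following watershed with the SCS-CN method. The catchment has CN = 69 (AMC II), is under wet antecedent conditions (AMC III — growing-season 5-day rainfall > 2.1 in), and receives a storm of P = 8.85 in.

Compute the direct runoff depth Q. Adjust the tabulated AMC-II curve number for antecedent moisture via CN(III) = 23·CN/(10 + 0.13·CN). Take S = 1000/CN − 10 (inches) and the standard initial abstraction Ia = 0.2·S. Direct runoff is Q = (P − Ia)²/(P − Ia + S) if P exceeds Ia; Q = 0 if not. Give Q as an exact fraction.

Q = 72091713001/10490038260 in ≈ 6.872 in

CN(III) from CN(II)=69: (23·69)/(10 + 0.13·69) = 158700/1897 ≈ 83.658
Max retention: S = 1000/(158700/1897) − 10 = 3100/1587 in (≈ 1.953 in)
Initial abstraction Ia = S/5 = (3100/1587)/5 = 620/1587 ≈ 0.391 in
Since P=8.850 > Ia=0.391: effective rainfall P−Ia = 268499/31740 in
Runoff Q = (P−Ia)²/(P−Ia+S) = (8.459)²/(8.459+1.953) = 72091713001/10490038260 ≈ 6.872 in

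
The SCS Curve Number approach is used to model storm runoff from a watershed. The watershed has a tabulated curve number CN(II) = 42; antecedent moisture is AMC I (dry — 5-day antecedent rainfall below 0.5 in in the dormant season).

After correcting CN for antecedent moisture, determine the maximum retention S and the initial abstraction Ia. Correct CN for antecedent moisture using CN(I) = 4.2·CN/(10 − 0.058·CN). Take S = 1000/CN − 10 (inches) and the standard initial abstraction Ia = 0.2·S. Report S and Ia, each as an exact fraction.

Adjust CN=42 to AMC I: 4.2·42/(10 − 0.058·42) → (882/5) ÷ (1891/250) = 44100/1891 ≈ 23.321
Max retention: S = 1000/(44100/1891) − 10 = 14500/441 in (≈ 32.880 in)
Ia = 0.2S: 0.2·32.880 = 6.576 in (exactly 2900/441)

S = 14500/441 in ≈ 32.880 in; Ia = 2900/441 in ≈ 6.576 in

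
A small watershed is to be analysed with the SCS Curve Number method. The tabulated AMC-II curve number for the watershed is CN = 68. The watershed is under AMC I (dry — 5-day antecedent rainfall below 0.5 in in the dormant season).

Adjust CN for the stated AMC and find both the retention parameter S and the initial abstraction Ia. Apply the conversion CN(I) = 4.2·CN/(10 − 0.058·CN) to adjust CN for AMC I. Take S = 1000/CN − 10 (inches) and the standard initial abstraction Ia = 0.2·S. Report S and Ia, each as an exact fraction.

S = 4000/357 in ≈ 11.204 in; Ia = 800/357 in ≈ 2.241 in

CN(I) from CN(II)=68: (4.2·68)/(10 − 0.058·68) = 35700/757 ≈ 47.160
Retention S: 1000/CN − 10 with CN=47.160 → S = 4000/357 ≈ 11.204 in
Ia = 0.2·(4000/357) = 800/357 in ≈ 2.241 in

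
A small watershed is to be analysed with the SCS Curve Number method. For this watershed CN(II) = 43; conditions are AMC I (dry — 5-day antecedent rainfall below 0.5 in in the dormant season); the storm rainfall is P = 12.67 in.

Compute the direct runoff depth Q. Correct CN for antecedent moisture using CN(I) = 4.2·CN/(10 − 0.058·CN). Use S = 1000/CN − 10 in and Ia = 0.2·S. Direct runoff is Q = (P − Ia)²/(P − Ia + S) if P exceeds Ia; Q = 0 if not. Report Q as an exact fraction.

Q = 36621328689/34355146700 in ≈ 1.066 in

Adjust CN=43 to AMC I: 4.2·43/(10 − 0.058·43) → (903/5) ÷ (3753/500) = 30100/1251 ≈ 24.061
Retention S: 1000/CN − 10 with CN=24.061 → S = 9500/301 ≈ 31.561 in
Initial abstraction Ia = S/5 = (9500/301)/5 = 1900/301 ≈ 6.312 in
Excess rainfall: 12.670 − 6.312 = 6.358 in; P > Ia so Q > 0
Runoff Q = (P−Ia)²/(P−Ia+S) = (6.358)²/(6.358+31.561) = 36621328689/34355146700 ≈ 1.066 in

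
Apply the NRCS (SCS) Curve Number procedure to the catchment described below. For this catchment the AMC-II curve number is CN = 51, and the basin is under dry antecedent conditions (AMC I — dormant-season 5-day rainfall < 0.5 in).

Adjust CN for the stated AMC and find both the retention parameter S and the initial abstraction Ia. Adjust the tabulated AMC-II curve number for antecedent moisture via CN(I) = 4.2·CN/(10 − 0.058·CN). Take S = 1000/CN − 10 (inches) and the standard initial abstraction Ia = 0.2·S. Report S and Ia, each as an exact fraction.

CN(I) from CN(II)=51: (4.2·51)/(10 − 0.058·51) = 15300/503 ≈ 30.417
Max retention: S = 1000/(15300/503) − 10 = 3500/153 in (≈ 22.876 in)
Ia = 0.2·(3500/153) = 700/153 in ≈ 4.575 in

S = 3500/153 in ≈ 22.876 in; Ia = 700/153 in ≈ 4.575 in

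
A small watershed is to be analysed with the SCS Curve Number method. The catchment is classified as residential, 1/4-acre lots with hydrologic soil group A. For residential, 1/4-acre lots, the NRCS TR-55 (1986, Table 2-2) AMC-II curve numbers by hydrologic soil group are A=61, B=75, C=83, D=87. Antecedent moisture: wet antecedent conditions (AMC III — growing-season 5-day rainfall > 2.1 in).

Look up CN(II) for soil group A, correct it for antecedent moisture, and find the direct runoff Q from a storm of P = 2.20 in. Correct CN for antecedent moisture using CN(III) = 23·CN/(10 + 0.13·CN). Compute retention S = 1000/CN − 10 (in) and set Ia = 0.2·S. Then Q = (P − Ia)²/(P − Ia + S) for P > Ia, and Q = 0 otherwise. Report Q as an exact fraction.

Q = 133010089/217696495 in ≈ 0.611 in

NRCS table: residential, 1/4-acre lots, soil group A → CN(II) = 61
CN(III) from CN(II)=61: (23·61)/(10 + 0.13·61) = 140300/1793 ≈ 78.249
Retention S: 1000/CN − 10 with CN=78.249 → S = 3900/1403 ≈ 2.780 in
Ia = 0.2S: 0.2·2.780 = 0.556 in (exactly 780/1403)
P − Ia = 2.200 − 0.556 = 11533/7015 ≈ 1.644 in (> 0, runoff occurs)
Runoff Q = (P−Ia)²/(P−Ia+S) = (1.644)²/(1.644+2.780) = 133010089/217696495 ≈ 0.611 in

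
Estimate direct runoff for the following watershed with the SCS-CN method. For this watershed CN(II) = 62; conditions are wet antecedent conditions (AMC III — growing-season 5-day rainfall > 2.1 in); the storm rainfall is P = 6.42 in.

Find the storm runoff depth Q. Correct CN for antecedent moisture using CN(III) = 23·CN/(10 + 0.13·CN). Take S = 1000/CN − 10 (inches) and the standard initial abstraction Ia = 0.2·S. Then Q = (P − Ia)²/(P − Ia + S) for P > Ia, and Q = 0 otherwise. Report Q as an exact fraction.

CN(III) from CN(II)=62: (23·62)/(10 + 0.13·62) = 71300/903 ≈ 78.959
S = 1000/(71300/903) − 10 = 1900/713 in ≈ 2.665 in
Ia = 0.2·(1900/713) = 380/713 in ≈ 0.533 in
Excess rainfall: 6.420 − 0.533 = 5.887 in; P > Ia so Q > 0
Q: (209873/35650)² ÷ (304873/35650) = 44046676129/10868722450 in (≈ 4.053 in)

Q = 44046676129/10868722450 in ≈ 4.053 in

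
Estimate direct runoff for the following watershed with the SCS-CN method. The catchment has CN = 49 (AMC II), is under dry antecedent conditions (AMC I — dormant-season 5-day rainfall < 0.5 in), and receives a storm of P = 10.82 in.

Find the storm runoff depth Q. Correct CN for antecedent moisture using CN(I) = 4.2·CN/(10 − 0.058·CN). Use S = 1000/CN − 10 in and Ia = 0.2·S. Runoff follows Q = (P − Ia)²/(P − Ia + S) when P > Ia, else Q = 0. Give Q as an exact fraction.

Q = 10112916969/9013405450 in ≈ 1.122 in

CN(I) from CN(II)=49: (4.2·49)/(10 − 0.058·49) = 34300/1193 ≈ 28.751
Retention S: 1000/CN − 10 with CN=28.751 → S = 8500/343 ≈ 24.781 in
Ia = 0.2·(8500/343) = 1700/343 in ≈ 4.956 in
Since P=10.820 > Ia=4.956: effective rainfall P−Ia = 100563/17150 in
Q = (100563/17150)²/((100563/17150) + 8500/343) = (10112916969/294122500)/(525563/17150) = 10112916969/9013405450 in ≈ 1.122 in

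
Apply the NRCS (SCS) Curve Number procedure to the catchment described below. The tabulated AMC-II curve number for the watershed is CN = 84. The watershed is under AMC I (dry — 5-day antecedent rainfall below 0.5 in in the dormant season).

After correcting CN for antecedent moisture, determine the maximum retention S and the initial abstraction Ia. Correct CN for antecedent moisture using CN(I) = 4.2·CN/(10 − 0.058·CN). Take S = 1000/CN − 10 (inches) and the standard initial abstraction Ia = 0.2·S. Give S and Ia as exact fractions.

CN(I) from CN(II)=84: (4.2·84)/(10 − 0.058·84) = 44100/641 ≈ 68.799
S = 1000/(44100/641) − 10 = 2000/441 in ≈ 4.535 in
Initial abstraction Ia = S/5 = (2000/441)/5 = 400/441 ≈ 0.907 in

S = 2000/441 in ≈ 4.535 in; Ia = 400/441 in ≈ 0.907 in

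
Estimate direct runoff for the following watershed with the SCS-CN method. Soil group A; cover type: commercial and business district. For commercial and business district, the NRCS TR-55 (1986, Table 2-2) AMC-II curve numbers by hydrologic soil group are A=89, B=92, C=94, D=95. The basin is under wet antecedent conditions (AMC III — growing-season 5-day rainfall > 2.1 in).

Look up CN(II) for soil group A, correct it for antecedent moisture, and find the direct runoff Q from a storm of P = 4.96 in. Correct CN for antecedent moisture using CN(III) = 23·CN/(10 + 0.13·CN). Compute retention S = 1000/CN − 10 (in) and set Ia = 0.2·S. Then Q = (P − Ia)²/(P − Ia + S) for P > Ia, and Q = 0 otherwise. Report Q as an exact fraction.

Q = 15416698896/3528874475 in ≈ 4.369 in

NRCS table: commercial and business district, soil group A → CN(II) = 89
Adjust CN=89 to AMC III: 23·89/(10 + 0.13·89) → 2047 ÷ (2157/100) = 204700/2157 ≈ 94.900
Max retention: S = 1000/(204700/2157) − 10 = 1100/2047 in (≈ 0.537 in)
Initial abstraction Ia = S/5 = (1100/2047)/5 = 220/2047 ≈ 0.107 in
P − Ia = 4.960 − 0.107 = 248328/51175 ≈ 4.853 in (> 0, runoff occurs)
Q: (248328/51175)² ÷ (275828/51175) = 15416698896/3528874475 in (≈ 4.369 in)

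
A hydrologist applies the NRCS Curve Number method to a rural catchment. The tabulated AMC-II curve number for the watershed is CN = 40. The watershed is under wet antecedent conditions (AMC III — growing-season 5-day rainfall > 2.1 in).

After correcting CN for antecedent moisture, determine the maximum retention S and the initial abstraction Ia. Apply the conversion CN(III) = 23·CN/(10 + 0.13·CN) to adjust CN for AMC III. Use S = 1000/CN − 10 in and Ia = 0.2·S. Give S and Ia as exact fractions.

Wet (AMC III): CN(III) = 23·40/(10 + 0.13·40) = 920/(76/5) = 1150/19 ≈ 60.526
Max retention: S = 1000/(1150/19) − 10 = 150/23 in (≈ 6.522 in)
Ia = 0.2·(150/23) = 30/23 in ≈ 1.304 in

S = 150/23 in ≈ 6.522 in; Ia = 30/23 in ≈ 1.304 in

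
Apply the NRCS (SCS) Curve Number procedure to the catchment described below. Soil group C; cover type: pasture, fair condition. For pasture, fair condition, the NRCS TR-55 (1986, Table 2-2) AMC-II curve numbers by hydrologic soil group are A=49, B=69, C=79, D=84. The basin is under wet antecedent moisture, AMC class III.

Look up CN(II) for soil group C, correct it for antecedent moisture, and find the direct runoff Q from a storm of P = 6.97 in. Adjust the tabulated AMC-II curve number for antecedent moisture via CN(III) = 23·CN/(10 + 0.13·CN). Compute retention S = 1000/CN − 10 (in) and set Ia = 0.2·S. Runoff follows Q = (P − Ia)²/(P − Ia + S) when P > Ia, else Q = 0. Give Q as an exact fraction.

Q = 1499275353601/260639383300 in ≈ 5.752 in

NRCS table: pasture, fair condition, soil group C → CN(II) = 79
Wet (AMC III): CN(III) = 23·79/(10 + 0.13·79) = 1817/(2027/100) = 181700/2027 ≈ 89.640
Retention S: 1000/CN − 10 with CN=89.640 → S = 2100/1817 ≈ 1.156 in
Ia = 0.2·(2100/1817) = 420/1817 in ≈ 0.231 in
Since P=6.970 > Ia=0.231: effective rainfall P−Ia = 1224449/181700 in
Q: (1224449/181700)² ÷ (1434449/181700) = 1499275353601/260639383300 in (≈ 5.752 in)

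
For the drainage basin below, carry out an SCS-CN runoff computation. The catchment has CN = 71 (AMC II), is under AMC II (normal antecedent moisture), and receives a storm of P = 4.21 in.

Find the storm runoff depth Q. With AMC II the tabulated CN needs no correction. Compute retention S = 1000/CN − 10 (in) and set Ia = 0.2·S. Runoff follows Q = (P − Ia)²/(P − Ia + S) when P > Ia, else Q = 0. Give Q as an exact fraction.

Q = 580376281/376946100 in ≈ 1.540 in

CN(II) = 71; AMC II needs no correction.
Retention S: 1000/CN − 10 with CN=71.000 → S = 290/71 ≈ 4.085 in
Ia = 0.2S: 0.2·4.085 = 0.817 in (exactly 58/71)
Since P=4.210 > Ia=0.817: effective rainfall P−Ia = 24091/7100 in
Q: (24091/7100)² ÷ (53091/7100) = 580376281/376946100 in (≈ 1.540 in)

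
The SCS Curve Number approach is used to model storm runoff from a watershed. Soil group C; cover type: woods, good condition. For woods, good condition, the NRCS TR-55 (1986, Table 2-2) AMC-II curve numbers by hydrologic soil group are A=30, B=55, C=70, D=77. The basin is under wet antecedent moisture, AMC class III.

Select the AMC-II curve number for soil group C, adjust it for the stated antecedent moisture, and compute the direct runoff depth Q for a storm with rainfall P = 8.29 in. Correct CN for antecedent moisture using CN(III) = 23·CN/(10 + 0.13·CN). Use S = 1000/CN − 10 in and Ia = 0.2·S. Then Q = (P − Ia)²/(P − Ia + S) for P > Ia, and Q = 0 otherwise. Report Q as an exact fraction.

NRCS table: woods, good condition, soil group C → CN(II) = 70
CN(III) from CN(II)=70: (23·70)/(10 + 0.13·70) = 16100/191 ≈ 84.293
S = 1000/(16100/191) − 10 = 300/161 in ≈ 1.863 in
Ia = 0.2·(300/161) = 60/161 in ≈ 0.373 in
P − Ia = 8.290 − 0.373 = 127469/16100 ≈ 7.917 in (> 0, runoff occurs)
Q = (127469/16100)²/((127469/16100) + 300/161) = (16248345961/259210000)/(157469/16100) = 16248345961/2535250900 in ≈ 6.409 in

Q = 16248345961/2535250900 in ≈ 6.409 in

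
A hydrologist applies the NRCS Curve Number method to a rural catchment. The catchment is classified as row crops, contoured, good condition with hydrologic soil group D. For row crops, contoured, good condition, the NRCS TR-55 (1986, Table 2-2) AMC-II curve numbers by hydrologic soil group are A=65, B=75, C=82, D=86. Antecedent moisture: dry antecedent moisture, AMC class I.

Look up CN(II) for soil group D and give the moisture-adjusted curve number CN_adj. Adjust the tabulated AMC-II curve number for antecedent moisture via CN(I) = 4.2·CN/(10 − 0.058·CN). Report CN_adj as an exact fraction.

NRCS table: row crops, contoured, good condition, soil group D → CN(II) = 86
CN(I) from CN(II)=86: (4.2·86)/(10 − 0.058·86) = 12900/179 ≈ 72.067

CN_adj = 12900/179 ≈ 72.067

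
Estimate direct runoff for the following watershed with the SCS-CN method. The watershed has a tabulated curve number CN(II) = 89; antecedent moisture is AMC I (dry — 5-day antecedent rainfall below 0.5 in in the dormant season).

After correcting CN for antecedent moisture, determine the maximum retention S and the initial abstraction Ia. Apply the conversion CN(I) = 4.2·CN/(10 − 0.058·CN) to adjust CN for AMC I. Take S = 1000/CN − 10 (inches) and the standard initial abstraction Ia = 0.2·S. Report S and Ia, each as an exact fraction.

Dry (AMC I): CN(I) = 4.2·89/(10 − 0.058·89) = (1869/5)/(2419/500) = 186900/2419 ≈ 77.263
Retention S: 1000/CN − 10 with CN=77.263 → S = 5500/1869 ≈ 2.943 in
Ia = 0.2S: 0.2·2.943 = 0.589 in (exactly 1100/1869)

S = 5500/1869 in ≈ 2.943 in; Ia = 1100/1869 in ≈ 0.589 in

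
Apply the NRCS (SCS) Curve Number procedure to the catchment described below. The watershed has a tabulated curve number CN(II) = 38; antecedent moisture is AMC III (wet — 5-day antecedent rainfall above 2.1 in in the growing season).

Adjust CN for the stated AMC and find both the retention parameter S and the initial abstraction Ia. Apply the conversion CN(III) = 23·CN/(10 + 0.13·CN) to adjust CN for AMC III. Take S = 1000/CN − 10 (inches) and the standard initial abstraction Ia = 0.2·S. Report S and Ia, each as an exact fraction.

Wet (AMC III): CN(III) = 23·38/(10 + 0.13·38) = 874/(747/50) = 43700/747 ≈ 58.501
Max retention: S = 1000/(43700/747) − 10 = 3100/437 in (≈ 7.094 in)
Ia = 0.2·(3100/437) = 620/437 in ≈ 1.419 in

S = 3100/437 in ≈ 7.094 in; Ia = 620/437 in ≈ 1.419 in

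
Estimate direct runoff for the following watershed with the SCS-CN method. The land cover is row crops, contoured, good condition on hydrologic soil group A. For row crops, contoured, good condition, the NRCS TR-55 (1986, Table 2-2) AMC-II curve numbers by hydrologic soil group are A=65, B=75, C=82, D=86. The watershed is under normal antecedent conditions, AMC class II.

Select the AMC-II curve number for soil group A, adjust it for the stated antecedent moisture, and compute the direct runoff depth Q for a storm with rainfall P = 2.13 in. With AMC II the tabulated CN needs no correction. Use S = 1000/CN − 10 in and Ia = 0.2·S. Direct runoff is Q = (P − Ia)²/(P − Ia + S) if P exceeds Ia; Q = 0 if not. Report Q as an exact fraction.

NRCS table: row crops, contoured, good condition, soil group A → CN(II) = 65
Average conditions: CN = 65 (no AMC adjustment).
S = 1000/65 − 10 = 70/13 in ≈ 5.385 in
Ia = 0.2S: 0.2·5.385 = 1.077 in (exactly 14/13)
Excess rainfall: 2.130 − 1.077 = 1.053 in; P > Ia so Q > 0
Q: (1369/1300)² ÷ (8369/1300) = 1874161/10879700 in (≈ 0.172 in)

Q = 1874161/10879700 in ≈ 0.172 in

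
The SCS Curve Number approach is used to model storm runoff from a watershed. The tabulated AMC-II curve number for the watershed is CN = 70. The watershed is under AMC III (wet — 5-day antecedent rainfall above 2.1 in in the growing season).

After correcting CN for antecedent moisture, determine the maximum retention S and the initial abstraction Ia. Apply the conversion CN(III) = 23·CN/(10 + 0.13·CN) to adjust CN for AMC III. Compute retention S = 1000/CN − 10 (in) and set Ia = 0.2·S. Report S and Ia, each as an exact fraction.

S = 300/161 in ≈ 1.863 in; Ia = 60/161 in ≈ 0.373 in

Adjust CN=70 to AMC III: 23·70/(10 + 0.13·70) → 1610 ÷ (191/10) = 16100/191 ≈ 84.293
Retention S: 1000/CN − 10 with CN=84.293 → S = 300/161 ≈ 1.863 in
Ia = 0.2S: 0.2·1.863 = 0.373 in (exactly 60/161)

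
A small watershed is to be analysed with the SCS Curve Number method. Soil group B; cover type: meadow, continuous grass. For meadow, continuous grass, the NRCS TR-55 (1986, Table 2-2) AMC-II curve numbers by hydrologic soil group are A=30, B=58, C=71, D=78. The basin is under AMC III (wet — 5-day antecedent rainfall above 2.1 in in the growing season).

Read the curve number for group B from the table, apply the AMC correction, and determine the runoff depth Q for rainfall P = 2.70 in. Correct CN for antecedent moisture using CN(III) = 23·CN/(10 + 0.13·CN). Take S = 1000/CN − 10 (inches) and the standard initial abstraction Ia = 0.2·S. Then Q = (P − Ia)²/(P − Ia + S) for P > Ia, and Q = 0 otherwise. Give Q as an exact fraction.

Q = 63562827/77392010 in ≈ 0.821 in

NRCS table: meadow, continuous grass, soil group B → CN(II) = 58
CN(III) from CN(II)=58: (23·58)/(10 + 0.13·58) = 66700/877 ≈ 76.055
Retention S: 1000/CN − 10 with CN=76.055 → S = 2100/667 ≈ 3.148 in
Ia = 0.2·(2100/667) = 420/667 in ≈ 0.630 in
Excess rainfall: 2.700 − 0.630 = 2.070 in; P > Ia so Q > 0
Q = (13809/6670)²/((13809/6670) + 2100/667) = (190688481/44488900)/(34809/6670) = 63562827/77392010 in ≈ 0.821 in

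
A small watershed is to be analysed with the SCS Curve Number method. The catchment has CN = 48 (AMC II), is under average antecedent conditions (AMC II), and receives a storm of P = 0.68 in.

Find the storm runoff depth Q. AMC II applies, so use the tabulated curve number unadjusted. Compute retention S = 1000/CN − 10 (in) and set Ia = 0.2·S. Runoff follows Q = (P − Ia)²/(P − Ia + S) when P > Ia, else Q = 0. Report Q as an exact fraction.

Q = 0 in ≈ 0.000 in

AMC II — tabulated CN = 48 applies directly.
Max retention: S = 1000/48 − 10 = 65/6 in (≈ 10.833 in)
Ia = 0.2·(65/6) = 13/6 in ≈ 2.167 in
P = 0.680 ≤ Ia = 2.167 in: entire storm abstracted, Q = 0.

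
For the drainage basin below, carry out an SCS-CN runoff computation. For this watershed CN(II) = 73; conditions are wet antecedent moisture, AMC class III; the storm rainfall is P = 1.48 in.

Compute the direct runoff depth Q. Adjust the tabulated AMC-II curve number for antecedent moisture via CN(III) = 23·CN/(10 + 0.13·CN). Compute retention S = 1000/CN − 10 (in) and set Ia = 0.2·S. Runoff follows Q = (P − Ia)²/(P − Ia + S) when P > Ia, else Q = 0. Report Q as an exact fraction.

Wet (AMC III): CN(III) = 23·73/(10 + 0.13·73) = 1679/(1949/100) = 167900/1949 ≈ 86.147
S = 1000/(167900/1949) − 10 = 2700/1679 in ≈ 1.608 in
Initial abstraction Ia = S/5 = (2700/1679)/5 = 540/1679 ≈ 0.322 in
Excess rainfall: 1.480 − 0.322 = 1.158 in; P > Ia so Q > 0
Q = (48623/41975)²/((48623/41975) + 2700/1679) = (2364196129/1761900625)/(116123/41975) = 2364196129/4874262925 in ≈ 0.485 in

Q = 2364196129/4874262925 in ≈ 0.485 in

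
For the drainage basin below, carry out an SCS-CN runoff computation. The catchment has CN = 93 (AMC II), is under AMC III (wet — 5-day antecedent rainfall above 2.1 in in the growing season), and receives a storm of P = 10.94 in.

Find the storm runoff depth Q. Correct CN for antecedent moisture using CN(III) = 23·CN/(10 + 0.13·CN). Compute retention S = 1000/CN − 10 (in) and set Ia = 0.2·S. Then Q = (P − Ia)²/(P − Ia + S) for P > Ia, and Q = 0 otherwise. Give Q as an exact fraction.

Wet (AMC III): CN(III) = 23·93/(10 + 0.13·93) = 2139/(2209/100) = 213900/2209 ≈ 96.831
S = 1000/(213900/2209) − 10 = 700/2139 in ≈ 0.327 in
Ia = 0.2S: 0.2·0.327 = 0.065 in (exactly 140/2139)
Excess rainfall: 10.940 − 0.065 = 10.875 in; P > Ia so Q > 0
Runoff Q = (P−Ia)²/(P−Ia+S) = (10.875)²/(10.875+0.327) = 1352645759089/128129629350 ≈ 10.557 in

Q = 1352645759089/128129629350 in ≈ 10.557 in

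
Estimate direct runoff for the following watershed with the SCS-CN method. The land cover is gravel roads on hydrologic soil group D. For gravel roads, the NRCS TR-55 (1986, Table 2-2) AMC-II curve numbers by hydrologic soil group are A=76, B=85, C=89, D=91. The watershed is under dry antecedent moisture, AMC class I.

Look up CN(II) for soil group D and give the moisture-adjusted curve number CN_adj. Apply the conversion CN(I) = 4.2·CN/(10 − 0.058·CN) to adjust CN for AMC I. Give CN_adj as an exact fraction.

CN_adj = 63700/787 ≈ 80.940

NRCS table: gravel roads, soil group D → CN(II) = 91
Dry (AMC I): CN(I) = 4.2·91/(10 − 0.058·91) = (1911/5)/(2361/500) = 63700/787 ≈ 80.940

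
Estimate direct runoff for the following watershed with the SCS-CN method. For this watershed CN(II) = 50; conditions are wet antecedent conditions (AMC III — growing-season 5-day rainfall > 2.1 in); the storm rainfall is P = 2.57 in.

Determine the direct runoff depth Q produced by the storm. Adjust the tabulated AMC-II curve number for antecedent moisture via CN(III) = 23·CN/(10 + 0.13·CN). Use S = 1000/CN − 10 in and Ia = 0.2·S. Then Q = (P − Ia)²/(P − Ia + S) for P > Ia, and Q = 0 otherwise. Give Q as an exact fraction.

Q = 15295921/31995300 in ≈ 0.478 in

Wet (AMC III): CN(III) = 23·50/(10 + 0.13·50) = 1150/(33/2) = 2300/33 ≈ 69.697
Retention S: 1000/CN − 10 with CN=69.697 → S = 100/23 ≈ 4.348 in
Initial abstraction Ia = S/5 = (100/23)/5 = 20/23 ≈ 0.870 in
P − Ia = 2.570 − 0.870 = 3911/2300 ≈ 1.700 in (> 0, runoff occurs)
Q = (3911/2300)²/((3911/2300) + 100/23) = (15295921/5290000)/(13911/2300) = 15295921/31995300 in ≈ 0.478 in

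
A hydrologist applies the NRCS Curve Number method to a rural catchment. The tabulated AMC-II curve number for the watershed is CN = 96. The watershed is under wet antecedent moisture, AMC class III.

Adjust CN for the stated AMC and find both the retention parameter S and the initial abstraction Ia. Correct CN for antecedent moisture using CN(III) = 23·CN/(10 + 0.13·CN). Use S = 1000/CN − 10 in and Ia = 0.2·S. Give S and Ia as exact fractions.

Wet (AMC III): CN(III) = 23·96/(10 + 0.13·96) = 2208/(562/25) = 27600/281 ≈ 98.221
Max retention: S = 1000/(27600/281) − 10 = 25/138 in (≈ 0.181 in)
Initial abstraction Ia = S/5 = (25/138)/5 = 5/138 ≈ 0.036 in

S = 25/138 in ≈ 0.181 in; Ia = 5/138 in ≈ 0.036 in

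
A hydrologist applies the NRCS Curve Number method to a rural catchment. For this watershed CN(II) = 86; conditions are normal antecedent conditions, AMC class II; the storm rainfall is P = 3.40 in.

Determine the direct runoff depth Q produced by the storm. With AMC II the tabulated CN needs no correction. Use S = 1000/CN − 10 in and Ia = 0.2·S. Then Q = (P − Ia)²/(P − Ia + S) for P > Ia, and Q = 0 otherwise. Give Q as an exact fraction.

Q = 436921/217365 in ≈ 2.010 in

Average conditions: CN = 86 (no AMC adjustment).
Retention S: 1000/CN − 10 with CN=86.000 → S = 70/43 ≈ 1.628 in
Ia = 0.2·(70/43) = 14/43 in ≈ 0.326 in
Since P=3.400 > Ia=0.326: effective rainfall P−Ia = 661/215 in
Q: (661/215)² ÷ (1011/215) = 436921/217365 in (≈ 2.010 in)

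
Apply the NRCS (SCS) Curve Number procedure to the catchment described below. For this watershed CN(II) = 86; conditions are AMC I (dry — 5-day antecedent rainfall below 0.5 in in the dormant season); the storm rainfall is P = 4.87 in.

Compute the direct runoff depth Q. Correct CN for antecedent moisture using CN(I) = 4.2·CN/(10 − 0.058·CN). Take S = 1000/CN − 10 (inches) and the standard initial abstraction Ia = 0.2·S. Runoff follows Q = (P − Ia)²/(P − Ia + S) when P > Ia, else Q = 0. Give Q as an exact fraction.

Q = 2790269329/1326416700 in ≈ 2.104 in

CN(I) from CN(II)=86: (4.2·86)/(10 − 0.058·86) = 12900/179 ≈ 72.067
Retention S: 1000/CN − 10 with CN=72.067 → S = 500/129 ≈ 3.876 in
Ia = 0.2S: 0.2·3.876 = 0.775 in (exactly 100/129)
Excess rainfall: 4.870 − 0.775 = 4.095 in; P > Ia so Q > 0
Q: (52823/12900)² ÷ (102823/12900) = 2790269329/1326416700 in (≈ 2.104 in)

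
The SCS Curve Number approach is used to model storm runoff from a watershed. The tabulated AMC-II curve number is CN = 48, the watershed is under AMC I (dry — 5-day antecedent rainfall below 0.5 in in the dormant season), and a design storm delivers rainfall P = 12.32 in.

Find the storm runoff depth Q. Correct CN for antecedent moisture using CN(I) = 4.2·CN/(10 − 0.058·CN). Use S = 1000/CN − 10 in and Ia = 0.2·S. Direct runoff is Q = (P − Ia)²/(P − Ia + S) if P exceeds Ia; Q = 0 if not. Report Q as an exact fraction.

CN(I) from CN(II)=48: (4.2·48)/(10 − 0.058·48) = 12600/451 ≈ 27.938
Max retention: S = 1000/(12600/451) − 10 = 1625/63 in (≈ 25.794 in)
Ia = 0.2S: 0.2·25.794 = 5.159 in (exactly 325/63)
P − Ia = 12.320 − 5.159 = 11279/1575 ≈ 7.161 in (> 0, runoff occurs)
Q: (11279/1575)² ÷ (51904/1575) = 127215841/81748800 in (≈ 1.556 in)

Q = 127215841/81748800 in ≈ 1.556 in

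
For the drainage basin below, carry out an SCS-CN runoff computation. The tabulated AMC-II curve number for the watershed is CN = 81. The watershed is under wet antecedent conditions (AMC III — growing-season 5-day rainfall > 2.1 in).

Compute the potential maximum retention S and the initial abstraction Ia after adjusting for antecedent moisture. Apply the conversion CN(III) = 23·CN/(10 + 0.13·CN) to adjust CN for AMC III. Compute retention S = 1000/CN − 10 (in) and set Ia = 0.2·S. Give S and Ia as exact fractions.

S = 1900/1863 in ≈ 1.020 in; Ia = 380/1863 in ≈ 0.204 in

Wet (AMC III): CN(III) = 23·81/(10 + 0.13·81) = 1863/(2053/100) = 186300/2053 ≈ 90.745
S = 1000/(186300/2053) − 10 = 1900/1863 in ≈ 1.020 in
Ia = 0.2·(1900/1863) = 380/1863 in ≈ 0.204 in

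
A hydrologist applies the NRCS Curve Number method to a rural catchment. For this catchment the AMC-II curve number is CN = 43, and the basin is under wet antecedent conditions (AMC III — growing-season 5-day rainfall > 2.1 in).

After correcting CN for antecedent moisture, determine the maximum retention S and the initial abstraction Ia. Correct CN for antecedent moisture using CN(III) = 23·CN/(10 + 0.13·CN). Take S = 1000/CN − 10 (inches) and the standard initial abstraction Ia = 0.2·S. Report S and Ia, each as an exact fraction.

S = 5700/989 in ≈ 5.763 in; Ia = 1140/989 in ≈ 1.153 in

CN(III) from CN(II)=43: (23·43)/(10 + 0.13·43) = 98900/1559 ≈ 63.438
Max retention: S = 1000/(98900/1559) − 10 = 5700/989 in (≈ 5.763 in)
Initial abstraction Ia = S/5 = (5700/989)/5 = 1140/989 ≈ 1.153 in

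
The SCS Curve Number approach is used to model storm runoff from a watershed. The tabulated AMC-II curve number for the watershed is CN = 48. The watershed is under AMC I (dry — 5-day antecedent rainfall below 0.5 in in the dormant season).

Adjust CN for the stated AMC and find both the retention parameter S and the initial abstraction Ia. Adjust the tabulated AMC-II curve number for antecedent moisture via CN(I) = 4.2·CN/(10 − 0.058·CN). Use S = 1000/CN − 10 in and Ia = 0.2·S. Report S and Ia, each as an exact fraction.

CN(I) from CN(II)=48: (4.2·48)/(10 − 0.058·48) = 12600/451 ≈ 27.938
Retention S: 1000/CN − 10 with CN=27.938 → S = 1625/63 ≈ 25.794 in
Initial abstraction Ia = S/5 = (1625/63)/5 = 325/63 ≈ 5.159 in

S = 1625/63 in ≈ 25.794 in; Ia = 325/63 in ≈ 5.159 in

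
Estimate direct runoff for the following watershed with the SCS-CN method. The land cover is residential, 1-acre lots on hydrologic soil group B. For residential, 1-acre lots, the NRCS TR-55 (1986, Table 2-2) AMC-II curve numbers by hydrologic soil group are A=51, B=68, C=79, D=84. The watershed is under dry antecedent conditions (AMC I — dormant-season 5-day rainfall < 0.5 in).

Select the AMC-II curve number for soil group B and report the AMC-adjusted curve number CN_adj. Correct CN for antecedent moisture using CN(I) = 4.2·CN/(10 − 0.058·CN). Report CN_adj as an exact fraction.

CN_adj = 35700/757 ≈ 47.160

NRCS table: residential, 1-acre lots, soil group B → CN(II) = 68
Dry (AMC I): CN(I) = 4.2·68/(10 − 0.058·68) = (1428/5)/(757/125) = 35700/757 ≈ 47.160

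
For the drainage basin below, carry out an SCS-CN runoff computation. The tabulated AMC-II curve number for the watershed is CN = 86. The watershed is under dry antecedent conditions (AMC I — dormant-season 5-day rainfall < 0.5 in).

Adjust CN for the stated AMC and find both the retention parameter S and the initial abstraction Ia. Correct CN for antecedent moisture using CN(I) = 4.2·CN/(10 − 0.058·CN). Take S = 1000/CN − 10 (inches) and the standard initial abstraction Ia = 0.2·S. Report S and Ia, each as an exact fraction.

S = 500/129 in ≈ 3.876 in; Ia = 100/129 in ≈ 0.775 in

Dry (AMC I): CN(I) = 4.2·86/(10 − 0.058·86) = (1806/5)/(1253/250) = 12900/179 ≈ 72.067
Retention S: 1000/CN − 10 with CN=72.067 → S = 500/129 ≈ 3.876 in
Ia = 0.2·(500/129) = 100/129 in ≈ 0.775 in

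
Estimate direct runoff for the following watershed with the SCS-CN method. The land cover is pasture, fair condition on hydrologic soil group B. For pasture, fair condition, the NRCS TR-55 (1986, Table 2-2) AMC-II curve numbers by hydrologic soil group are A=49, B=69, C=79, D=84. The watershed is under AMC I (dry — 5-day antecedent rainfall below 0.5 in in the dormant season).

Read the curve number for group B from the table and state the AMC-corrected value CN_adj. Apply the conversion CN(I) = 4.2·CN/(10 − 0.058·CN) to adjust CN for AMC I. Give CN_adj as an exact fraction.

NRCS table: pasture, fair condition, soil group B → CN(II) = 69
Adjust CN=69 to AMC I: 4.2·69/(10 − 0.058·69) → (1449/5) ÷ (2999/500) = 144900/2999 ≈ 48.316

CN_adj = 144900/2999 ≈ 48.316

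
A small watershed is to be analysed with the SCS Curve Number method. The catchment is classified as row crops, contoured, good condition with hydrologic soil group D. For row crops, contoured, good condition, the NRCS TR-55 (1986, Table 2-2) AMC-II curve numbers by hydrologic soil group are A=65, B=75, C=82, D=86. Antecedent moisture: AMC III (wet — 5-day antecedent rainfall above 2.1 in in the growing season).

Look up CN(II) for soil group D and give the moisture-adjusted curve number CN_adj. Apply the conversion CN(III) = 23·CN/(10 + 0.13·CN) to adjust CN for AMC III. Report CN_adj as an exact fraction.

NRCS table: row crops, contoured, good condition, soil group D → CN(II) = 86
Wet (AMC III): CN(III) = 23·86/(10 + 0.13·86) = 1978/(1059/50) = 98900/1059 ≈ 93.390

CN_adj = 98900/1059 ≈ 93.390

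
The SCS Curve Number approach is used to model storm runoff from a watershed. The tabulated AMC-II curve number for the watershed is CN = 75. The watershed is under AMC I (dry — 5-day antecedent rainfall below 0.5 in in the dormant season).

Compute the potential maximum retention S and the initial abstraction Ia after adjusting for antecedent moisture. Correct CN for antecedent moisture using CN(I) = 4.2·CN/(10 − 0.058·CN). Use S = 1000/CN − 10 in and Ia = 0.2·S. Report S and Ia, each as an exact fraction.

CN(I) from CN(II)=75: (4.2·75)/(10 − 0.058·75) = 6300/113 ≈ 55.752
Max retention: S = 1000/(6300/113) − 10 = 500/63 in (≈ 7.937 in)
Ia = 0.2S: 0.2·7.937 = 1.587 in (exactly 100/63)

S = 500/63 in ≈ 7.937 in; Ia = 100/63 in ≈ 1.587 in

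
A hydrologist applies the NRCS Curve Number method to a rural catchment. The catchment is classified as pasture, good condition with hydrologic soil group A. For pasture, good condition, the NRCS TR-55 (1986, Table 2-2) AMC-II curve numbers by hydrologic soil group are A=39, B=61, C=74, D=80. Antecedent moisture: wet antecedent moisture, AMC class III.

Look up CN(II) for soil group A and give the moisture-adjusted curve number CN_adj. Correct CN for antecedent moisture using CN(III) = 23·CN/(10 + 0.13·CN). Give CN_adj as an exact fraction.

NRCS table: pasture, good condition, soil group A → CN(II) = 39
CN(III) from CN(II)=39: (23·39)/(10 + 0.13·39) = 89700/1507 ≈ 59.522

CN_adj = 89700/1507 ≈ 59.522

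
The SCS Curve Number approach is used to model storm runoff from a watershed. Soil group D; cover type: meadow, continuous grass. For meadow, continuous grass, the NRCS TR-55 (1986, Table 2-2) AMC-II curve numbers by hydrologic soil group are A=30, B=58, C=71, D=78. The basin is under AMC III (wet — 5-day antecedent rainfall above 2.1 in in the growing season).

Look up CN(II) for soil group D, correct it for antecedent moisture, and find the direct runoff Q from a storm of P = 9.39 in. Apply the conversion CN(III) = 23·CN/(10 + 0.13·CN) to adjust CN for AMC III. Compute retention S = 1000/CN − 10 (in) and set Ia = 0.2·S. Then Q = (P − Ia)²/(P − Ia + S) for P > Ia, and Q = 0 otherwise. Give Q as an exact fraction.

Q = 672864200089/83446385100 in ≈ 8.063 in

NRCS table: meadow, continuous grass, soil group D → CN(II) = 78
Adjust CN=78 to AMC III: 23·78/(10 + 0.13·78) → 1794 ÷ (1007/50) = 89700/1007 ≈ 89.076
Max retention: S = 1000/(89700/1007) − 10 = 1100/897 in (≈ 1.226 in)
Initial abstraction Ia = S/5 = (1100/897)/5 = 220/897 ≈ 0.245 in
Excess rainfall: 9.390 − 0.245 = 9.145 in; P > Ia so Q > 0
Q = (820283/89700)²/((820283/89700) + 1100/897) = (672864200089/8046090000)/(930283/89700) = 672864200089/83446385100 in ≈ 8.063 in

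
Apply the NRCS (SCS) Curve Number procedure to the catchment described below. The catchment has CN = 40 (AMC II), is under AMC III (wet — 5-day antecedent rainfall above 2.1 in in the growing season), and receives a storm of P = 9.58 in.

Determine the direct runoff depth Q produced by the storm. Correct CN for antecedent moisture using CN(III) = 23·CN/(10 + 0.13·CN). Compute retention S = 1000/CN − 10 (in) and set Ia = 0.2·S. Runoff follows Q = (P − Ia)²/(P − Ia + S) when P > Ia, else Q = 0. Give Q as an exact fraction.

Wet (AMC III): CN(III) = 23·40/(10 + 0.13·40) = 920/(76/5) = 1150/19 ≈ 60.526
S = 1000/(1150/19) − 10 = 150/23 in ≈ 6.522 in
Ia = 0.2·(150/23) = 30/23 in ≈ 1.304 in
Since P=9.580 > Ia=1.304: effective rainfall P−Ia = 9517/1150 in
Runoff Q = (P−Ia)²/(P−Ia+S) = (8.276)²/(8.276+6.522) = 90573289/19569550 ≈ 4.628 in

Q = 90573289/19569550 in ≈ 4.628 in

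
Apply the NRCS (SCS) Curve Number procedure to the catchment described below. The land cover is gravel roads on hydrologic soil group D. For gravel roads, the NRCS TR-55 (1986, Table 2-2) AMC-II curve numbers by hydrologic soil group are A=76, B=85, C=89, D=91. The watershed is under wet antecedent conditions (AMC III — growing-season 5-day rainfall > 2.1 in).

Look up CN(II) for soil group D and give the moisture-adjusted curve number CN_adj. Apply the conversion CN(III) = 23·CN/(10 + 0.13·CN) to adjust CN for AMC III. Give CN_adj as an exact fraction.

CN_adj = 209300/2183 ≈ 95.877

NRCS table: gravel roads, soil group D → CN(II) = 91
Wet (AMC III): CN(III) = 23·91/(10 + 0.13·91) = 2093/(2183/100) = 209300/2183 ≈ 95.877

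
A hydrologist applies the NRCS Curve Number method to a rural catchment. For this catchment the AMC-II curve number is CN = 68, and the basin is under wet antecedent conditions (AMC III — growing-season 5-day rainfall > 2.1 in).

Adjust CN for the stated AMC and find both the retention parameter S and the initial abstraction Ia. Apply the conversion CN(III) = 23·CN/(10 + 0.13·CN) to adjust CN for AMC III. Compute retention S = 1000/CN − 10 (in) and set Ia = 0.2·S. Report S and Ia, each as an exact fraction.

S = 800/391 in ≈ 2.046 in; Ia = 160/391 in ≈ 0.409 in

CN(III) from CN(II)=68: (23·68)/(10 + 0.13·68) = 39100/471 ≈ 83.015
Retention S: 1000/CN − 10 with CN=83.015 → S = 800/391 ≈ 2.046 in
Ia = 0.2S: 0.2·2.046 = 0.409 in (exactly 160/391)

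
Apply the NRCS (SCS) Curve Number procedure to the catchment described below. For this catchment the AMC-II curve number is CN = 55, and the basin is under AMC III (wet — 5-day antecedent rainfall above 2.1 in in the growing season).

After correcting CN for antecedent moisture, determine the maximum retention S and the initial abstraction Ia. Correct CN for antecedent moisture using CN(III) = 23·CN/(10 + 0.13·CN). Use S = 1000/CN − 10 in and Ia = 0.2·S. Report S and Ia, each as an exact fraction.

CN(III) from CN(II)=55: (23·55)/(10 + 0.13·55) = 25300/343 ≈ 73.761
Max retention: S = 1000/(25300/343) − 10 = 900/253 in (≈ 3.557 in)
Initial abstraction Ia = S/5 = (900/253)/5 = 180/253 ≈ 0.711 in

S = 900/253 in ≈ 3.557 in; Ia = 180/253 in ≈ 0.711 in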